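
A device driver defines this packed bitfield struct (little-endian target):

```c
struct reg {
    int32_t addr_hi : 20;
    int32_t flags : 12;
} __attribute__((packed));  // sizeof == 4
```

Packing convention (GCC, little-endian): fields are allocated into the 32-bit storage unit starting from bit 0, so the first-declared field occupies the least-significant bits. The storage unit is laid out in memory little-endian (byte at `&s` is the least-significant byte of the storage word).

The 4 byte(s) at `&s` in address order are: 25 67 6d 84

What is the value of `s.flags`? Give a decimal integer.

-1978

[0]=0x25 [1]=0x67 [2]=0x6d [3]=0x84 (little-endian) → word 0x846d6725
addr_hi:20 @ bit 0 → (0x846d6725>>0)&0xfffff = 0xd6725
flags:12 @ bit 20 → (0x846d6725>>20)&0xfff = 0x846  ←
flags signed 12b, MSB=1: 2118 - 4096 = -1978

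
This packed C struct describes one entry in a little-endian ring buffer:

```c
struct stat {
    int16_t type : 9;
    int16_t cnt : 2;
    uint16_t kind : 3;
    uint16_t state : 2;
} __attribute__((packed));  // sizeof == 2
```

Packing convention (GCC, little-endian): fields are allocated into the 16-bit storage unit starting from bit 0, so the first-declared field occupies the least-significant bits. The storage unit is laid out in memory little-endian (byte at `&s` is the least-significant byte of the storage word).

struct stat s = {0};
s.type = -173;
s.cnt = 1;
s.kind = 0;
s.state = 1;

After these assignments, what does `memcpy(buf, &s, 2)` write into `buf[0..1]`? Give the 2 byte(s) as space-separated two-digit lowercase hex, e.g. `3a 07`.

type:9 = -173 → 0x153 << 0 → word 0x0153
cnt:2 = 1 → 0x1 << 9 → word 0x0353
kind:3 = 0 → 0x0 << 11 → word 0x0353
state:2 = 1 → 0x1 << 14 → word 0x4353
word = 0x4353 → little-endian bytes:
  [0]=0x53  [1]=0x43

53 43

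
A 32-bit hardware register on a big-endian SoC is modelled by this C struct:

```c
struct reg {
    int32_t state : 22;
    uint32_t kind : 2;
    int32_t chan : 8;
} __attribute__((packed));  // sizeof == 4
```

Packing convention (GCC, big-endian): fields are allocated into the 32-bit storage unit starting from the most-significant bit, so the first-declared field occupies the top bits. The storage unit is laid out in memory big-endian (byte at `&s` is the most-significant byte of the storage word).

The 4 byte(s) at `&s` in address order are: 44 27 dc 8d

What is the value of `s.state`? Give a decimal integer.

1116663

[0]=0x44 [1]=0x27 [2]=0xdc [3]=0x8d (big-endian) → word 0x4427dc8d
state [10+:22] = (word>>10) & 0x3fffff = 1116663  ←
kind [8+:2] = (word>>8) & 0x3 = 0
chan [0+:8] = (word>>0) & 0xff = 141
state signed 22b, MSB=0: value = 1116663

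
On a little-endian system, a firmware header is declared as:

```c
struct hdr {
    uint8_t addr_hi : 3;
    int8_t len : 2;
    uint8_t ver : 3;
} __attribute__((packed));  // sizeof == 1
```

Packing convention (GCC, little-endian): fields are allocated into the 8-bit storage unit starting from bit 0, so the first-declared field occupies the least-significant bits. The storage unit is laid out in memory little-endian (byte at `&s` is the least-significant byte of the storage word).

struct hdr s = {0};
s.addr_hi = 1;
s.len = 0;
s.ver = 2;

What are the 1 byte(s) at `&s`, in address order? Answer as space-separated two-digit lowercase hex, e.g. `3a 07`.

41

[0+:3] addr_hi=1 & 0x7 = 0x1; word=0x01
[3+:2] len=0 & 0x3 = 0x0; word=0x01
[5+:3] ver=2 & 0x7 = 0x2; word=0x41
word = 0x41 → little-endian bytes:
  [0]=0x41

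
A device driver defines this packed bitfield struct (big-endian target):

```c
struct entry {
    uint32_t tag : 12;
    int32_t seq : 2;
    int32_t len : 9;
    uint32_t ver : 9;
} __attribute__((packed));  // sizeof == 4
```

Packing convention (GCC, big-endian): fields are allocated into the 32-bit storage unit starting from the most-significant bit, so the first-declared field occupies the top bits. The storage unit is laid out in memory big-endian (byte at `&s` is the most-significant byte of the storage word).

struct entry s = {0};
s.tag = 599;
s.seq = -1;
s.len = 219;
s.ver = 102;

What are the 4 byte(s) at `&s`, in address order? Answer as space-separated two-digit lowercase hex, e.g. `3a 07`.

tag (12b) val=599 bits=0x257 at bit 20: 0x25700000
seq (2b) val=-1 bits=0x3 at bit 18: 0x257c0000
len (9b) val=219 bits=0xdb at bit 9: 0x257db600
ver (9b) val=102 bits=0x66 at bit 0: 0x257db666
word = 0x257db666 → big-endian bytes:
  [0]=0x25  [1]=0x7d  [2]=0xb6  [3]=0x66

25 7d b6 66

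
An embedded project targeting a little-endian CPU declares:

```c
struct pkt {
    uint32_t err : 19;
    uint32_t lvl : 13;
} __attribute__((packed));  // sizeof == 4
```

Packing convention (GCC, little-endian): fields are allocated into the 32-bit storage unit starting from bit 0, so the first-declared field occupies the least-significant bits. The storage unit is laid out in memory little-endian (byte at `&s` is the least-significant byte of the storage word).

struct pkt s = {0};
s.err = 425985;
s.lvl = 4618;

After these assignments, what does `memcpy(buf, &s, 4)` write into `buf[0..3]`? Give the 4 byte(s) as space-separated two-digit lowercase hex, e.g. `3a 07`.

err (19b) val=425985 bits=0x68001 at bit 0: 0x00068001
lvl (13b) val=4618 bits=0x120a at bit 19: 0x90568001
word = 0x90568001 → little-endian bytes:
  [0]=0x01  [1]=0x80  [2]=0x56  [3]=0x90

01 80 56 90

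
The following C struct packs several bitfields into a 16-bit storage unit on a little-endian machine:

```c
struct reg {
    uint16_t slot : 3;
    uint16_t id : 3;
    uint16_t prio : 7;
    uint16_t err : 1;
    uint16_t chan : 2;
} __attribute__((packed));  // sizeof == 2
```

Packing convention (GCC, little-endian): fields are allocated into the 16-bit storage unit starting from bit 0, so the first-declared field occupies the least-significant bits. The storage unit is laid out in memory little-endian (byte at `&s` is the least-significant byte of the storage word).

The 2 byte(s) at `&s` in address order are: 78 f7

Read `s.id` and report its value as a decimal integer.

[0]=0x78 [1]=0xf7 (little-endian) → word 0xf778
slot:3 @ bit 0 → (0xf778>>0)&0x7 = 0x0
id:3 @ bit 3 → (0xf778>>3)&0x7 = 0x7  ←
prio:7 @ bit 6 → (0xf778>>6)&0x7f = 0x5d
err:1 @ bit 13 → (0xf778>>13)&0x1 = 0x1
chan:2 @ bit 14 → (0xf778>>14)&0x3 = 0x3

7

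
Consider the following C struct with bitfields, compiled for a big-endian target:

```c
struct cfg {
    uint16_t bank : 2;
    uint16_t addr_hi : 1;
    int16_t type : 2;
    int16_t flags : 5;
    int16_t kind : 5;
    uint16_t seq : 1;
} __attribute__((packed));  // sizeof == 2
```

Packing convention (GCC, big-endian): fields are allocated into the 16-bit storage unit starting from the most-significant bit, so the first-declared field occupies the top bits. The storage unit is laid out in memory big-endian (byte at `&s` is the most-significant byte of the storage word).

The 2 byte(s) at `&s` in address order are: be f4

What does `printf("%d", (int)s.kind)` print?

[0]=0xbe [1]=0xf4 (big-endian) → word 0xbef4
bank [14+:2] = (word>>14) & 0x3 = 2
addr_hi [13+:1] = (word>>13) & 0x1 = 1
type [11+:2] = (word>>11) & 0x3 = 3
flags [6+:5] = (word>>6) & 0x1f = 27
kind [1+:5] = (word>>1) & 0x1f = 26  ←
seq [0+:1] = (word>>0) & 0x1 = 0
kind signed 5b, MSB=1: 26 - 32 = -6

-6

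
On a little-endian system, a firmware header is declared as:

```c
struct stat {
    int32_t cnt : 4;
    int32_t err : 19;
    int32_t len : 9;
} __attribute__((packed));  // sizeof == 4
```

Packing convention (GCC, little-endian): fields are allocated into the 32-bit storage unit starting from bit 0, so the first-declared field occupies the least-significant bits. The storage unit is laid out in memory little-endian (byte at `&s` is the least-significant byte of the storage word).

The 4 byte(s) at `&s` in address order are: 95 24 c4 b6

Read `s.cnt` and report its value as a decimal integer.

[0]=0x95 [1]=0x24 [2]=0xc4 [3]=0xb6 (little-endian) → word 0xb6c42495
cnt [0+:4] = (word>>0) & 0xf = 5  ←
err [4+:19] = (word>>4) & 0x7ffff = 279113
len [23+:9] = (word>>23) & 0x1ff = 365
cnt signed 4b, MSB=0: value = 5

5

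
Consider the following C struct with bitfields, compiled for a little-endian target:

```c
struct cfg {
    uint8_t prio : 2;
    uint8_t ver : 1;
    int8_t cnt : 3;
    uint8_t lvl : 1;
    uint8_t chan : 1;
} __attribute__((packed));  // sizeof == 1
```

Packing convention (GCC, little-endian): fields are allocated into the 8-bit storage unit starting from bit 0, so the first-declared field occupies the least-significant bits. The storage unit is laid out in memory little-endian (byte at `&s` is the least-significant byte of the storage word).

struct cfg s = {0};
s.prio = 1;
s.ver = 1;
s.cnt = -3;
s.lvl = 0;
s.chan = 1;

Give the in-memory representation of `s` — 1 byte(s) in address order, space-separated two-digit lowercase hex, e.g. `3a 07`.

ad

[0+:2] prio=1 & 0x3 = 0x1; word=0x01
[2+:1] ver=1 & 0x1 = 0x1; word=0x05
[3+:3] cnt=-3 & 0x7 = 0x5; word=0x2d
[6+:1] lvl=0 & 0x1 = 0x0; word=0x2d
[7+:1] chan=1 & 0x1 = 0x1; word=0xad
word = 0xad → little-endian bytes:
  [0]=0xad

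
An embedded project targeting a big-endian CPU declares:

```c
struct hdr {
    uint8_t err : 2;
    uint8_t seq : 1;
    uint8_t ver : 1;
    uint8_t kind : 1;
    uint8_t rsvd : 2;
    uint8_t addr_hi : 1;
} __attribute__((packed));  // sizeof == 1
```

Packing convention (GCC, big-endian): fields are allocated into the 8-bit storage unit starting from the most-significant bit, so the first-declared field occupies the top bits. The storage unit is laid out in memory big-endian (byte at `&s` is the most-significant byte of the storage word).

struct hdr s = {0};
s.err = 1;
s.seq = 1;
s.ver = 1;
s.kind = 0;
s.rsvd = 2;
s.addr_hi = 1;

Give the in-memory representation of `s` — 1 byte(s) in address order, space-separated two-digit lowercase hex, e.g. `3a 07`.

err:2 = 1 → 0x1 << 6 → word 0x40
seq:1 = 1 → 0x1 << 5 → word 0x60
ver:1 = 1 → 0x1 << 4 → word 0x70
kind:1 = 0 → 0x0 << 3 → word 0x70
rsvd:2 = 2 → 0x2 << 1 → word 0x74
addr_hi:1 = 1 → 0x1 << 0 → word 0x75
word = 0x75 → big-endian bytes:
  [0]=0x75

75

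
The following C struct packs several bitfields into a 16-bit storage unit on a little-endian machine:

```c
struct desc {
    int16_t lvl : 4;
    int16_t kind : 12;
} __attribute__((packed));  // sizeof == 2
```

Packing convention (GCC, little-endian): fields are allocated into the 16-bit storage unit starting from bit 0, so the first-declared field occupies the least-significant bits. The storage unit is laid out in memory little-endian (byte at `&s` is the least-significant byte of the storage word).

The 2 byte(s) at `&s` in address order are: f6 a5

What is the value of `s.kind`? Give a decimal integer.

-1441

[0]=0xf6 [1]=0xa5 (little-endian) → word 0xa5f6
lvl [0+:4] = (word>>0) & 0xf = 6
kind [4+:12] = (word>>4) & 0xfff = 2655  ←
kind signed 12b, MSB=1: 2655 - 4096 = -1441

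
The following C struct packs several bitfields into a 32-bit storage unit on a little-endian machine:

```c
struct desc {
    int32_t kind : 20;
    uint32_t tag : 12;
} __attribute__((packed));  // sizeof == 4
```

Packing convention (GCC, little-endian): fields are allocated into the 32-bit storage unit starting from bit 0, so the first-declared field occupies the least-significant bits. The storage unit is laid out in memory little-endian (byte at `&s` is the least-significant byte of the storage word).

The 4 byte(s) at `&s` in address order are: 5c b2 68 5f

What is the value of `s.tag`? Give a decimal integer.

[0]=0x5c [1]=0xb2 [2]=0x68 [3]=0x5f (little-endian) → word 0x5f68b25c
kind:20 @ bit 0 → (0x5f68b25c>>0)&0xfffff = 0x8b25c
tag:12 @ bit 20 → (0x5f68b25c>>20)&0xfff = 0x5f6  ←

1526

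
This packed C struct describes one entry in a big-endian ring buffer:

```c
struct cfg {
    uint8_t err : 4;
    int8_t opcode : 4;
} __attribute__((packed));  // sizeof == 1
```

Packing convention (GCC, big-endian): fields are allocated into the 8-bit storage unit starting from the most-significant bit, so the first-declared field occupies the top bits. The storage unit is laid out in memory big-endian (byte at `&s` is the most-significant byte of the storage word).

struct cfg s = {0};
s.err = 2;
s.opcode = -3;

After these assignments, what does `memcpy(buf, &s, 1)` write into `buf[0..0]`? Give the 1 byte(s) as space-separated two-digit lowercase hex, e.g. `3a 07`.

2d

err (4b) val=2 bits=0x2 at bit 4: 0x20
opcode (4b) val=-3 bits=0xd at bit 0: 0x2d
word = 0x2d → big-endian bytes:
  [0]=0x2d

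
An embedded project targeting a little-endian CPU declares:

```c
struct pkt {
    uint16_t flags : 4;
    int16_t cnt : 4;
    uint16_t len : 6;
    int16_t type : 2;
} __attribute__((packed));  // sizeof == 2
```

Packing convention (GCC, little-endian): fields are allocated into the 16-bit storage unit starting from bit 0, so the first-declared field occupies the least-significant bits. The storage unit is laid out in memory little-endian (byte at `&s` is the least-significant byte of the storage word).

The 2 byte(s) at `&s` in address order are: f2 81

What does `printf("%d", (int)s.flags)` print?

2

[0]=0xf2 [1]=0x81 (little-endian) → word 0x81f2
flags:4 @ bit 0 → (0x81f2>>0)&0xf = 0x2  ←
cnt:4 @ bit 4 → (0x81f2>>4)&0xf = 0xf
len:6 @ bit 8 → (0x81f2>>8)&0x3f = 0x1
type:2 @ bit 14 → (0x81f2>>14)&0x3 = 0x2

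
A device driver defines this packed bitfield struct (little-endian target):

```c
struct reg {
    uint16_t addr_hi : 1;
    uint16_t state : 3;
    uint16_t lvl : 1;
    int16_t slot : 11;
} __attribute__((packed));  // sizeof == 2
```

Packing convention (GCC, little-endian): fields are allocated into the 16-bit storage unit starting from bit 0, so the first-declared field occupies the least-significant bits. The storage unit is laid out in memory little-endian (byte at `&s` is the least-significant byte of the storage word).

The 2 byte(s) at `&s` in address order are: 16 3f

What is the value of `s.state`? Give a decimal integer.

3

[0]=0x16 [1]=0x3f (little-endian) → word 0x3f16
addr_hi:1 @ bit 0 → (0x3f16>>0)&0x1 = 0x0
state:3 @ bit 1 → (0x3f16>>1)&0x7 = 0x3  ←
lvl:1 @ bit 4 → (0x3f16>>4)&0x1 = 0x1
slot:11 @ bit 5 → (0x3f16>>5)&0x7ff = 0x1f8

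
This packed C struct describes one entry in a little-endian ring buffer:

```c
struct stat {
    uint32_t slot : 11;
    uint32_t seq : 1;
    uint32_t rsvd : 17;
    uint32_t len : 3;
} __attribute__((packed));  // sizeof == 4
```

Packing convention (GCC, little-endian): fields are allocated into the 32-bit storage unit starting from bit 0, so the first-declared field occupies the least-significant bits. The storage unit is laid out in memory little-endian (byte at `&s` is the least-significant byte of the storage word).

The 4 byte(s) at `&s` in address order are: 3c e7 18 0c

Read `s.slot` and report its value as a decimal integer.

[0]=0x3c [1]=0xe7 [2]=0x18 [3]=0x0c (little-endian) → word 0x0c18e73c
slot [0+:11] = (word>>0) & 0x7ff = 1852  ←
seq [11+:1] = (word>>11) & 0x1 = 0
rsvd [12+:17] = (word>>12) & 0x1ffff = 49550
len [29+:3] = (word>>29) & 0x7 = 0

1852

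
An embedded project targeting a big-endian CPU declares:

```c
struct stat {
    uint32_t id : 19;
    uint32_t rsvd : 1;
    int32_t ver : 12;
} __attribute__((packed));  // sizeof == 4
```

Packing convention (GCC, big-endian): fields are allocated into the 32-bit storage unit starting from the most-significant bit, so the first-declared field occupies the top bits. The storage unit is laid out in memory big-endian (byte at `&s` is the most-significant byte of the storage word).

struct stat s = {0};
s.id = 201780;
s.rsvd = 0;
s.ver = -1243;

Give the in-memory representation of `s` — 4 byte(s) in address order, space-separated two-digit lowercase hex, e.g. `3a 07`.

id:19 = 201780 → 0x31434 << 13 → word 0x62868000
rsvd:1 = 0 → 0x0 << 12 → word 0x62868000
ver:12 = -1243 → 0xb25 << 0 → word 0x62868b25
word = 0x62868b25 → big-endian bytes:
  [0]=0x62  [1]=0x86  [2]=0x8b  [3]=0x25

62 86 8b 25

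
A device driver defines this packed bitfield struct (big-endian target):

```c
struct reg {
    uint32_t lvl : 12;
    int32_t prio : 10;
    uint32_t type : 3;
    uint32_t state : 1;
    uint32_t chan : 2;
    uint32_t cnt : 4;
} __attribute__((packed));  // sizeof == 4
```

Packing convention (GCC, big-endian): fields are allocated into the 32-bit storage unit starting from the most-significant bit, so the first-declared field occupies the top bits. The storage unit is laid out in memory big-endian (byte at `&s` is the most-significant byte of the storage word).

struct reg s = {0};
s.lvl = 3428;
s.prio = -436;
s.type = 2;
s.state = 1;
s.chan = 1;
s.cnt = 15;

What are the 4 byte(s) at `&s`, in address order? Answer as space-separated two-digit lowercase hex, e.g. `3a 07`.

lvl:12 = 3428 → 0xd64 << 20 → word 0xd6400000
prio:10 = -436 → 0x24c << 10 → word 0xd6493000
type:3 = 2 → 0x2 << 7 → word 0xd6493100
state:1 = 1 → 0x1 << 6 → word 0xd6493140
chan:2 = 1 → 0x1 << 4 → word 0xd6493150
cnt:4 = 15 → 0xf << 0 → word 0xd649315f
word = 0xd649315f → big-endian bytes:
  [0]=0xd6  [1]=0x49  [2]=0x31  [3]=0x5f

d6 49 31 5f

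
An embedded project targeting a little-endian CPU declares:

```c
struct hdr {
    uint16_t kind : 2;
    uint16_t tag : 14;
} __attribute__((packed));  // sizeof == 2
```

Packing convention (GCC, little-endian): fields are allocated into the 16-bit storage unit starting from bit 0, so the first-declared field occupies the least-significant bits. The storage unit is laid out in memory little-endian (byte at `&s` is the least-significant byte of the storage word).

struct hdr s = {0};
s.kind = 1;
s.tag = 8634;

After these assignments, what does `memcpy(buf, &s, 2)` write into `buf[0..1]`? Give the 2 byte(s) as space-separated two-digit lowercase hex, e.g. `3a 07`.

e9 86

kind (2b) val=1 bits=0x1 at bit 0: 0x0001
tag (14b) val=8634 bits=0x21ba at bit 2: 0x86e9
word = 0x86e9 → little-endian bytes:
  [0]=0xe9  [1]=0x86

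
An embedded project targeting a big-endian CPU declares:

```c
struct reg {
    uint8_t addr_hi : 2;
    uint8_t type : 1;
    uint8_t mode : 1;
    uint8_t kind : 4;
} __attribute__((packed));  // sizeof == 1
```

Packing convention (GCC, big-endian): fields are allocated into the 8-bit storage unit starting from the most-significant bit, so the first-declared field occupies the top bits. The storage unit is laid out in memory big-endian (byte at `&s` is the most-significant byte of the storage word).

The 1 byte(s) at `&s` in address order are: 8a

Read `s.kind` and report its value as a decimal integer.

10

[0]=0x8a (big-endian) → word 0x8a
addr_hi:2 @ bit 6 → (0x8a>>6)&0x3 = 0x2
type:1 @ bit 5 → (0x8a>>5)&0x1 = 0x0
mode:1 @ bit 4 → (0x8a>>4)&0x1 = 0x0
kind:4 @ bit 0 → (0x8a>>0)&0xf = 0xa  ←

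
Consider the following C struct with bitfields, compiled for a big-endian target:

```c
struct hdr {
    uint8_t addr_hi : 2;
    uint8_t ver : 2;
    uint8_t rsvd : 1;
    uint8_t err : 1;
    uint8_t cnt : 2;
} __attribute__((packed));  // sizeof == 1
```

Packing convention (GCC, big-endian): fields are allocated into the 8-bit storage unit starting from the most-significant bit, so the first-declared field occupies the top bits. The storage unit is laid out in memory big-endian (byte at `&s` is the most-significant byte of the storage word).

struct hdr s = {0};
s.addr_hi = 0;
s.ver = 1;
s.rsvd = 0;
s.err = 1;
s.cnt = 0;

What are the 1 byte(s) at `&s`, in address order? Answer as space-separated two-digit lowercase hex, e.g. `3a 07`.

14

addr_hi (2b) val=0 bits=0x0 at bit 6: 0x00
ver (2b) val=1 bits=0x1 at bit 4: 0x10
rsvd (1b) val=0 bits=0x0 at bit 3: 0x10
err (1b) val=1 bits=0x1 at bit 2: 0x14
cnt (2b) val=0 bits=0x0 at bit 0: 0x14
word = 0x14 → big-endian bytes:
  [0]=0x14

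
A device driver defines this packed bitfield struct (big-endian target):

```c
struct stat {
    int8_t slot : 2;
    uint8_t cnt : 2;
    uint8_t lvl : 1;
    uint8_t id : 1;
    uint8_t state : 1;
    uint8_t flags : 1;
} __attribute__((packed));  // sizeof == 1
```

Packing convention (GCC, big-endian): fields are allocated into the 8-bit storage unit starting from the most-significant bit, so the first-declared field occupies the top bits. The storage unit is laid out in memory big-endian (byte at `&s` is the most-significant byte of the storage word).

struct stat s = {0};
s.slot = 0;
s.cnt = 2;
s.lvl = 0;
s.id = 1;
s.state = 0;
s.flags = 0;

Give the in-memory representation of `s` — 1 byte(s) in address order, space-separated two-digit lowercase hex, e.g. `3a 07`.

[6+:2] slot=0 & 0x3 = 0x0; word=0x00
[4+:2] cnt=2 & 0x3 = 0x2; word=0x20
[3+:1] lvl=0 & 0x1 = 0x0; word=0x20
[2+:1] id=1 & 0x1 = 0x1; word=0x24
[1+:1] state=0 & 0x1 = 0x0; word=0x24
[0+:1] flags=0 & 0x1 = 0x0; word=0x24
word = 0x24 → big-endian bytes:
  [0]=0x24

24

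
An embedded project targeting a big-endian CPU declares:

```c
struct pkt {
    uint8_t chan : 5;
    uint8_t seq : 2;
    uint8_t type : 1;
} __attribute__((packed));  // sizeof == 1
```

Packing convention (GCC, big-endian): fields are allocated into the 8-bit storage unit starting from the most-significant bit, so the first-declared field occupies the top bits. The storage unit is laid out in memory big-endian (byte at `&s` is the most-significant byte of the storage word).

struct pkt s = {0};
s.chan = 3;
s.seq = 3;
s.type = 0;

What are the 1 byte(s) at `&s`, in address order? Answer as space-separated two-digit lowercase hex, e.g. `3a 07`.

chan (5b) val=3 bits=0x3 at bit 3: 0x18
seq (2b) val=3 bits=0x3 at bit 1: 0x1e
type (1b) val=0 bits=0x0 at bit 0: 0x1e
word = 0x1e → big-endian bytes:
  [0]=0x1e

1e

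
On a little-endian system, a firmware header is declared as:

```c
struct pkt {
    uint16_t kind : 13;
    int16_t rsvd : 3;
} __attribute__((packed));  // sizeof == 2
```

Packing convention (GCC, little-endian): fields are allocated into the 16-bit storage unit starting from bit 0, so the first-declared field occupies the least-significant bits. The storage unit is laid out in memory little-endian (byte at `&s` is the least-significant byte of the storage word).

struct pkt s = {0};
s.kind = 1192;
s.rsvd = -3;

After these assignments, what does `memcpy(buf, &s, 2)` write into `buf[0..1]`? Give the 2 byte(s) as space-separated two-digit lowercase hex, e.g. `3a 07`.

a8 a4

kind:13 = 1192 → 0x4a8 << 0 → word 0x04a8
rsvd:3 = -3 → 0x5 << 13 → word 0xa4a8
word = 0xa4a8 → little-endian bytes:
  [0]=0xa8  [1]=0xa4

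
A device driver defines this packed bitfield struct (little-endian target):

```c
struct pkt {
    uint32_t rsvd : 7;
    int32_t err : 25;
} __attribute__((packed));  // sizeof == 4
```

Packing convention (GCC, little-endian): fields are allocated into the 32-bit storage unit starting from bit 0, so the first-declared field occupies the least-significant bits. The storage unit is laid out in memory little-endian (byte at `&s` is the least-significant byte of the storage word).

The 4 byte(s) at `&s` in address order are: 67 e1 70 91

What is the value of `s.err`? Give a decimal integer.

-14491198

[0]=0x67 [1]=0xe1 [2]=0x70 [3]=0x91 (little-endian) → word 0x9170e167
rsvd [0+:7] = (word>>0) & 0x7f = 103
err [7+:25] = (word>>7) & 0x1ffffff = 19063234  ←
err signed 25b, MSB=1: 19063234 - 33554432 = -14491198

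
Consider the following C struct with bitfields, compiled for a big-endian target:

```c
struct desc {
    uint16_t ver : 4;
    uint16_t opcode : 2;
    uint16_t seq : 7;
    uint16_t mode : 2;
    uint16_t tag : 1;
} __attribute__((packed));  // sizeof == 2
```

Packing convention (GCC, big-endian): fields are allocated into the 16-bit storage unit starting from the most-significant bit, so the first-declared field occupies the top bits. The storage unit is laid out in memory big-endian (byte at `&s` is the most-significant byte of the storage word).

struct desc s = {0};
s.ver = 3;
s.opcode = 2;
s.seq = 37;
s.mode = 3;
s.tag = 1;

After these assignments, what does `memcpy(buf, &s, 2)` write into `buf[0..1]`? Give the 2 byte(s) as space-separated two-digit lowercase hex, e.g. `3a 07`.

39 2f

ver (4b) val=3 bits=0x3 at bit 12: 0x3000
opcode (2b) val=2 bits=0x2 at bit 10: 0x3800
seq (7b) val=37 bits=0x25 at bit 3: 0x3928
mode (2b) val=3 bits=0x3 at bit 1: 0x392e
tag (1b) val=1 bits=0x1 at bit 0: 0x392f
word = 0x392f → big-endian bytes:
  [0]=0x39  [1]=0x2f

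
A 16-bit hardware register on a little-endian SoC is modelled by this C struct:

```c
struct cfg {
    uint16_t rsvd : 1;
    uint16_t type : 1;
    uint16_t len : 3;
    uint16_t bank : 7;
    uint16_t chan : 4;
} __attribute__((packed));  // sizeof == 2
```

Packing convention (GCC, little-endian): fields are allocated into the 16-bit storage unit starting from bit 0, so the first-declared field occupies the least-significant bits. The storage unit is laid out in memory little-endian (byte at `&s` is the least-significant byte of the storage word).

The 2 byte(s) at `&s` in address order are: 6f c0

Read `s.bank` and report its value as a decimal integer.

3

[0]=0x6f [1]=0xc0 (little-endian) → word 0xc06f
rsvd [0+:1] = (word>>0) & 0x1 = 1
type [1+:1] = (word>>1) & 0x1 = 1
len [2+:3] = (word>>2) & 0x7 = 3
bank [5+:7] = (word>>5) & 0x7f = 3  ←
chan [12+:4] = (word>>12) & 0xf = 12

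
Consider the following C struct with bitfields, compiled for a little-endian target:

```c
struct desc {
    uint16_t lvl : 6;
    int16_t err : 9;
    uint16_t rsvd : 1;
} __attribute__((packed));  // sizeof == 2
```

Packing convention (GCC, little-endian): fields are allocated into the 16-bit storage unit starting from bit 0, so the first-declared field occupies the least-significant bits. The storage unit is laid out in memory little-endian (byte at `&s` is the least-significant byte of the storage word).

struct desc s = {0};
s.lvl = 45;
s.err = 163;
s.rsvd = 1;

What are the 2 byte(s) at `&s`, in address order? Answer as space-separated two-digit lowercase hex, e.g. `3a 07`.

ed a8

[0+:6] lvl=45 & 0x3f = 0x2d; word=0x002d
[6+:9] err=163 & 0x1ff = 0xa3; word=0x28ed
[15+:1] rsvd=1 & 0x1 = 0x1; word=0xa8ed
word = 0xa8ed → little-endian bytes:
  [0]=0xed  [1]=0xa8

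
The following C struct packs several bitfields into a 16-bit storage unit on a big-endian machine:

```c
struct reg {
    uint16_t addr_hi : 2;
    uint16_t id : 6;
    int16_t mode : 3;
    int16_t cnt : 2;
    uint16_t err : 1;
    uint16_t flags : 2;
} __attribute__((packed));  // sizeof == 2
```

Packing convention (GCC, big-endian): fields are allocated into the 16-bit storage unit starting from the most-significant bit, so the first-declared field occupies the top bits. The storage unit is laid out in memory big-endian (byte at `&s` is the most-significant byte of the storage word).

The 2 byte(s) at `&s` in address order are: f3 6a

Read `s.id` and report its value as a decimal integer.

51

[0]=0xf3 [1]=0x6a (big-endian) → word 0xf36a
addr_hi:2 @ bit 14 → (0xf36a>>14)&0x3 = 0x3
id:6 @ bit 8 → (0xf36a>>8)&0x3f = 0x33  ←
mode:3 @ bit 5 → (0xf36a>>5)&0x7 = 0x3
cnt:2 @ bit 3 → (0xf36a>>3)&0x3 = 0x1
err:1 @ bit 2 → (0xf36a>>2)&0x1 = 0x0
flags:2 @ bit 0 → (0xf36a>>0)&0x3 = 0x2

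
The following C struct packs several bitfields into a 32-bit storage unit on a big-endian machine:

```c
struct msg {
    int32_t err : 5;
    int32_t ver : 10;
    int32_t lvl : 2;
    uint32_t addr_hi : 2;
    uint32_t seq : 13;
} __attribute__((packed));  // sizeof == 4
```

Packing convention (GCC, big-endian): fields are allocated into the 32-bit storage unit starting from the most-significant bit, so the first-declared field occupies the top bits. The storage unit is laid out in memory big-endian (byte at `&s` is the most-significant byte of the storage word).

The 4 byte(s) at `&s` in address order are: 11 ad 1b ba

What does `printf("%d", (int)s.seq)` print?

7098

[0]=0x11 [1]=0xad [2]=0x1b [3]=0xba (big-endian) → word 0x11ad1bba
err:5 @ bit 27 → (0x11ad1bba>>27)&0x1f = 0x2
ver:10 @ bit 17 → (0x11ad1bba>>17)&0x3ff = 0xd6
lvl:2 @ bit 15 → (0x11ad1bba>>15)&0x3 = 0x2
addr_hi:2 @ bit 13 → (0x11ad1bba>>13)&0x3 = 0x0
seq:13 @ bit 0 → (0x11ad1bba>>0)&0x1fff = 0x1bba  ←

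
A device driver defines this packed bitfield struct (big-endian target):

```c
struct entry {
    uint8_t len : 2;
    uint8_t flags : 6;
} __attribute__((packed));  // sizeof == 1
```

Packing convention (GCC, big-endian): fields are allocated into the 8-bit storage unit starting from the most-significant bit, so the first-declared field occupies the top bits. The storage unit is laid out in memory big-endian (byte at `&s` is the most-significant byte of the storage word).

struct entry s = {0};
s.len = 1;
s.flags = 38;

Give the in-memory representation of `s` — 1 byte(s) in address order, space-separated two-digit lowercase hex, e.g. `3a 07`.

66

len (2b) val=1 bits=0x1 at bit 6: 0x40
flags (6b) val=38 bits=0x26 at bit 0: 0x66
word = 0x66 → big-endian bytes:
  [0]=0x66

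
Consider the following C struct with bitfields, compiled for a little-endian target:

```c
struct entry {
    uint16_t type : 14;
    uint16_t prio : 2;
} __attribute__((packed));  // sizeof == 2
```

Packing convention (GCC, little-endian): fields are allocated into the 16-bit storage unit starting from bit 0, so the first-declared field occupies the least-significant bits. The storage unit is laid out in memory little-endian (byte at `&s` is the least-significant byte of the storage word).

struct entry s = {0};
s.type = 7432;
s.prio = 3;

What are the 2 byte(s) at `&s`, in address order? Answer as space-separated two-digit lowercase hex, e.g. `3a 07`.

08 dd

type (14b) val=7432 bits=0x1d08 at bit 0: 0x1d08
prio (2b) val=3 bits=0x3 at bit 14: 0xdd08
word = 0xdd08 → little-endian bytes:
  [0]=0x08  [1]=0xdd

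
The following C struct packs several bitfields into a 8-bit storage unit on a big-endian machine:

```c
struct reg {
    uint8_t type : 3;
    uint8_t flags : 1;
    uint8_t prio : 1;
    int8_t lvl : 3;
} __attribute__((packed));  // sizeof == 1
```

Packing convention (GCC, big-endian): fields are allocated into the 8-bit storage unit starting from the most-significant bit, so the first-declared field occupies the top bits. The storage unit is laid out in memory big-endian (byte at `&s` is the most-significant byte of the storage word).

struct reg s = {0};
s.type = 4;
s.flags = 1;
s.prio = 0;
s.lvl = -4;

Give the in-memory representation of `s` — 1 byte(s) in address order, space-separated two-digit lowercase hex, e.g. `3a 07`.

94

type (3b) val=4 bits=0x4 at bit 5: 0x80
flags (1b) val=1 bits=0x1 at bit 4: 0x90
prio (1b) val=0 bits=0x0 at bit 3: 0x90
lvl (3b) val=-4 bits=0x4 at bit 0: 0x94
word = 0x94 → big-endian bytes:
  [0]=0x94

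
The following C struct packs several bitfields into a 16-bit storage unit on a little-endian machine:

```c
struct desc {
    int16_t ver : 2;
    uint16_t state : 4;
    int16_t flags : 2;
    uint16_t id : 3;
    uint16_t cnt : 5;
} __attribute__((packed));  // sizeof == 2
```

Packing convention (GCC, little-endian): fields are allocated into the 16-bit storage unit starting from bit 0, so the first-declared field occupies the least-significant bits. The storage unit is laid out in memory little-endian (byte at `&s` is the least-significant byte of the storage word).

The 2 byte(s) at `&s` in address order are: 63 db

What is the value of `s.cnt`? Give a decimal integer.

[0]=0x63 [1]=0xdb (little-endian) → word 0xdb63
ver:2 @ bit 0 → (0xdb63>>0)&0x3 = 0x3
state:4 @ bit 2 → (0xdb63>>2)&0xf = 0x8
flags:2 @ bit 6 → (0xdb63>>6)&0x3 = 0x1
id:3 @ bit 8 → (0xdb63>>8)&0x7 = 0x3
cnt:5 @ bit 11 → (0xdb63>>11)&0x1f = 0x1b  ←

27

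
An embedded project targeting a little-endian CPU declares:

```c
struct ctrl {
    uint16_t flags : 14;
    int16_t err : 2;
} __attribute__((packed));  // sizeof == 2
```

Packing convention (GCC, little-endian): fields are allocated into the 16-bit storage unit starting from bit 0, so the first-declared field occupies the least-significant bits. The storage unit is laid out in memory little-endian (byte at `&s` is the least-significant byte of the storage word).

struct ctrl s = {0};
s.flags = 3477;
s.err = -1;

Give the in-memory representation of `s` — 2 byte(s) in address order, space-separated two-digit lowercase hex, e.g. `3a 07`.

95 cd

flags:14 = 3477 → 0xd95 << 0 → word 0x0d95
err:2 = -1 → 0x3 << 14 → word 0xcd95
word = 0xcd95 → little-endian bytes:
  [0]=0x95  [1]=0xcd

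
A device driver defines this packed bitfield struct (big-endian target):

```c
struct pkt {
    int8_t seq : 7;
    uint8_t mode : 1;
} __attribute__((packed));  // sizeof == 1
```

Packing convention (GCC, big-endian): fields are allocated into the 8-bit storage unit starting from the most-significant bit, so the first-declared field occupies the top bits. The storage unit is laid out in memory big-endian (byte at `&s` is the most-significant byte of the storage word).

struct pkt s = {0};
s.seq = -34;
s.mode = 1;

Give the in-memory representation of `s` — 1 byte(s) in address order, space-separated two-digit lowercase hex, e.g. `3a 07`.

seq:7 = -34 → 0x5e << 1 → word 0xbc
mode:1 = 1 → 0x1 << 0 → word 0xbd
word = 0xbd → big-endian bytes:
  [0]=0xbd

bd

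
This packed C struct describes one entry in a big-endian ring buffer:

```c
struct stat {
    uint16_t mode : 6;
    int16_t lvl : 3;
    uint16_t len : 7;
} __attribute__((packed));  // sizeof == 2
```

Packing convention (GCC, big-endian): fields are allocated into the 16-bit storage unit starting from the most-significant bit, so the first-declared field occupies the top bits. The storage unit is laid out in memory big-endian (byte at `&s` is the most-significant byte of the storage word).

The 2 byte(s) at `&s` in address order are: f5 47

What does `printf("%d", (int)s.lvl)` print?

2

[0]=0xf5 [1]=0x47 (big-endian) → word 0xf547
mode [10+:6] = (word>>10) & 0x3f = 61
lvl [7+:3] = (word>>7) & 0x7 = 2  ←
len [0+:7] = (word>>0) & 0x7f = 71
lvl signed 3b, MSB=0: value = 2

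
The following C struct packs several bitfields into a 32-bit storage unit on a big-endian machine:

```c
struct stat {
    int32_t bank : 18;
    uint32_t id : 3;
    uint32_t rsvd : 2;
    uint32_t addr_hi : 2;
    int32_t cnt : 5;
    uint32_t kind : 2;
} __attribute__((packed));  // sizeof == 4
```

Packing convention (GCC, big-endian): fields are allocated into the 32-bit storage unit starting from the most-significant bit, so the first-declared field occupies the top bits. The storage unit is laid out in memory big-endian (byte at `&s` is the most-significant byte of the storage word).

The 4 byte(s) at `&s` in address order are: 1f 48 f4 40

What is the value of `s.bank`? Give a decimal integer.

[0]=0x1f [1]=0x48 [2]=0xf4 [3]=0x40 (big-endian) → word 0x1f48f440
bank:18 @ bit 14 → (0x1f48f440>>14)&0x3ffff = 0x7d23  ←
id:3 @ bit 11 → (0x1f48f440>>11)&0x7 = 0x6
rsvd:2 @ bit 9 → (0x1f48f440>>9)&0x3 = 0x2
addr_hi:2 @ bit 7 → (0x1f48f440>>7)&0x3 = 0x0
cnt:5 @ bit 2 → (0x1f48f440>>2)&0x1f = 0x10
kind:2 @ bit 0 → (0x1f48f440>>0)&0x3 = 0x0
bank signed 18b, MSB=0: value = 32035

32035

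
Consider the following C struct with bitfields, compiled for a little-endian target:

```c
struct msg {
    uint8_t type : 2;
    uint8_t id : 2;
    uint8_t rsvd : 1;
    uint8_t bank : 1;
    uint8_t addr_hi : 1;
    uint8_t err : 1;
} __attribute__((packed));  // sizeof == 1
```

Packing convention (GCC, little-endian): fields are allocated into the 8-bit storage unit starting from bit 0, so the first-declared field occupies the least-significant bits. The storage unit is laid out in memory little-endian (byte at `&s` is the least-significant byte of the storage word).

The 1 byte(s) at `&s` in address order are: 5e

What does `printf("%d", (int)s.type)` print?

[0]=0x5e (little-endian) → word 0x5e
type [0+:2] = (word>>0) & 0x3 = 2  ←
id [2+:2] = (word>>2) & 0x3 = 3
rsvd [4+:1] = (word>>4) & 0x1 = 1
bank [5+:1] = (word>>5) & 0x1 = 0
addr_hi [6+:1] = (word>>6) & 0x1 = 1
err [7+:1] = (word>>7) & 0x1 = 0

2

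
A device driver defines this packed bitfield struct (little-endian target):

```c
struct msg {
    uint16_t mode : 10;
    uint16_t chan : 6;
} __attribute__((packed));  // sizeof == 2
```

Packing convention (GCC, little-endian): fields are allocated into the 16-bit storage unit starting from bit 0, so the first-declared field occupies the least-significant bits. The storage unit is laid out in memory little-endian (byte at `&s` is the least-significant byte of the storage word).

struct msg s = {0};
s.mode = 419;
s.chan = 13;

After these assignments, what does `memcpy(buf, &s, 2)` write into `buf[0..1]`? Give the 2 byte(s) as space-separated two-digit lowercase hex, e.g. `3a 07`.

a3 35

mode (10b) val=419 bits=0x1a3 at bit 0: 0x01a3
chan (6b) val=13 bits=0xd at bit 10: 0x35a3
word = 0x35a3 → little-endian bytes:
  [0]=0xa3  [1]=0x35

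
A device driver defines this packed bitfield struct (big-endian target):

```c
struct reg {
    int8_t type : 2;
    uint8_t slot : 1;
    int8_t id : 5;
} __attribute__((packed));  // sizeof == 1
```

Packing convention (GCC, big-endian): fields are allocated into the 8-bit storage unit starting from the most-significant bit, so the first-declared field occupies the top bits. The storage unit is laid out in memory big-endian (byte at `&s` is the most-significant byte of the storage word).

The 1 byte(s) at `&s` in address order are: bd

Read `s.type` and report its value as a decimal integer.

[0]=0xbd (big-endian) → word 0xbd
type [6+:2] = (word>>6) & 0x3 = 2  ←
slot [5+:1] = (word>>5) & 0x1 = 1
id [0+:5] = (word>>0) & 0x1f = 29
type signed 2b, MSB=1: 2 - 4 = -2

-2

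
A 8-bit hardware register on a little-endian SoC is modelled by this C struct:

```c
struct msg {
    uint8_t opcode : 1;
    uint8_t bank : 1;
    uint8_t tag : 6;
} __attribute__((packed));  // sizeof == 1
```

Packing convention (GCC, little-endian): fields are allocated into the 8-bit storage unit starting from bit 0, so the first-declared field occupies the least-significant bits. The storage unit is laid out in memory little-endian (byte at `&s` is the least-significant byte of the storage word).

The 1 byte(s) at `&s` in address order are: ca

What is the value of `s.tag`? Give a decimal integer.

[0]=0xca (little-endian) → word 0xca
opcode [0+:1] = (word>>0) & 0x1 = 0
bank [1+:1] = (word>>1) & 0x1 = 1
tag [2+:6] = (word>>2) & 0x3f = 50  ←

50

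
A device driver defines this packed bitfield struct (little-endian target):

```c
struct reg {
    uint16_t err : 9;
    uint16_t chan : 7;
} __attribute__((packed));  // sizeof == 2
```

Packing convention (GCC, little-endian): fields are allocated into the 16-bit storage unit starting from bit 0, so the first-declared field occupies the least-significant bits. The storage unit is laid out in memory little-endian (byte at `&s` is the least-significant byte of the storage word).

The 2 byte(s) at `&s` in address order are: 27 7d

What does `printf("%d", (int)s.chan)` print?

62

[0]=0x27 [1]=0x7d (little-endian) → word 0x7d27
err [0+:9] = (word>>0) & 0x1ff = 295
chan [9+:7] = (word>>9) & 0x7f = 62  ←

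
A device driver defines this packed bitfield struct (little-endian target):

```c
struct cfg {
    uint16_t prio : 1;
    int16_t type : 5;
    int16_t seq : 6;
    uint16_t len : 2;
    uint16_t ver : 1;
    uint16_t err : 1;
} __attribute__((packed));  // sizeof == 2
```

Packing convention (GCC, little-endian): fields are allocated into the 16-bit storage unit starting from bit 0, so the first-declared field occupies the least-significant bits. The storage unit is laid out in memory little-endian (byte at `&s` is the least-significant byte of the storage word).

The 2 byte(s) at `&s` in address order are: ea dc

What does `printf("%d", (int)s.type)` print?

[0]=0xea [1]=0xdc (little-endian) → word 0xdcea
prio:1 @ bit 0 → (0xdcea>>0)&0x1 = 0x0
type:5 @ bit 1 → (0xdcea>>1)&0x1f = 0x15  ←
seq:6 @ bit 6 → (0xdcea>>6)&0x3f = 0x33
len:2 @ bit 12 → (0xdcea>>12)&0x3 = 0x1
ver:1 @ bit 14 → (0xdcea>>14)&0x1 = 0x1
err:1 @ bit 15 → (0xdcea>>15)&0x1 = 0x1
type signed 5b, MSB=1: 21 - 32 = -11

-11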